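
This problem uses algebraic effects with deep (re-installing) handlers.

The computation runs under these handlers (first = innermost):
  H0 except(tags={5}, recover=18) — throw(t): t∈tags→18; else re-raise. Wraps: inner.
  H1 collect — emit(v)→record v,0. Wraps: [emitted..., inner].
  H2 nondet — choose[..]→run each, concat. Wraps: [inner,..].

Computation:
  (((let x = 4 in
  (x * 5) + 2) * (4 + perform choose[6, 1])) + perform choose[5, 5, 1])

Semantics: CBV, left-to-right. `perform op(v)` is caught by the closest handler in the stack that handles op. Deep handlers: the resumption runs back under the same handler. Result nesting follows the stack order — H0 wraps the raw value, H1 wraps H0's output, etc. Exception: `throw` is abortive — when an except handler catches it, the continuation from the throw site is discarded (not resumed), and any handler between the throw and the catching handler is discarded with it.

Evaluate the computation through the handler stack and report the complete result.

Step-by-step:
choose[6, 1] @ H2
  branch[0] choose=6:
    choose[5, 5, 1] @ H2
      branch[0] choose=5:
        H0 returns 225
        H1 returns [225]
        H2 returns [[225]]
      branch[1] choose=5:
        H0 returns 225
        H1 returns [225]
        H2 returns [[225]]
      branch[2] choose=1:
        H0 returns 221
        H1 returns [221]
        H2 returns [[221]]
  branch[1] choose=1:
    choose[5, 5, 1] @ H2
      branch[0] choose=5:
        H0 returns 115
        H1 returns [115]
        H2 returns [[115]]
      branch[1] choose=5:
        H0 returns 115
        H1 returns [115]
        H2 returns [[115]]
      branch[2] choose=1:
        H0 returns 111
        H1 returns [111]
        H2 returns [[111]]
= [[225], [225], [221], [115], [115], [111]]

Answer: [[225], [225], [221], [115], [115], [111]]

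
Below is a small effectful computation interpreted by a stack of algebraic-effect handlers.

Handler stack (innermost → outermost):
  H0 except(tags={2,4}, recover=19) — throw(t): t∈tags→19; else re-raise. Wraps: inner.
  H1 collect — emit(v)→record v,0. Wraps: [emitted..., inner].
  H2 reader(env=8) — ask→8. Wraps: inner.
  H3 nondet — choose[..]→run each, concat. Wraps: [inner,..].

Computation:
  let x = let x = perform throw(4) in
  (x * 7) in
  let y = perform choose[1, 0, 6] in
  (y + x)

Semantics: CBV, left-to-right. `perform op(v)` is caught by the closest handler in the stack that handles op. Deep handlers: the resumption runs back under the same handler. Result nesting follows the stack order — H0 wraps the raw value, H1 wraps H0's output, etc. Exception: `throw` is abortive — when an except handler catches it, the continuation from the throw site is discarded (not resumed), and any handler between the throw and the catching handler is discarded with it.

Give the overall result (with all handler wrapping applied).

Evaluation trace:
throw(4) @ H0 caught ⇒ 19
H1 returns [19]
H2 returns [19]
H3 returns [[19]]
= [[19]]

Answer: [[19]]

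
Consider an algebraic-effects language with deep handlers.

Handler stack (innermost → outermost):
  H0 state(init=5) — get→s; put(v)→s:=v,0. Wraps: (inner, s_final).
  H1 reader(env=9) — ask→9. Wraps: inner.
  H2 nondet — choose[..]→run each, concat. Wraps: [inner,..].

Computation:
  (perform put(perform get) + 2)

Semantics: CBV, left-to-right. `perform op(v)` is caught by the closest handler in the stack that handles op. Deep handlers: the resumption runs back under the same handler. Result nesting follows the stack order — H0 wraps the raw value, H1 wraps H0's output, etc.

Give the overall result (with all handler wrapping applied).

Answer: [(2, 5)]

Step-by-step:
get @ H0 ⇒ 5
put(5) @ H0 ⇒ s:=5
H0 returns (2, 5)
H1 returns (2, 5)
H2 returns [(2, 5)]
= [(2, 5)]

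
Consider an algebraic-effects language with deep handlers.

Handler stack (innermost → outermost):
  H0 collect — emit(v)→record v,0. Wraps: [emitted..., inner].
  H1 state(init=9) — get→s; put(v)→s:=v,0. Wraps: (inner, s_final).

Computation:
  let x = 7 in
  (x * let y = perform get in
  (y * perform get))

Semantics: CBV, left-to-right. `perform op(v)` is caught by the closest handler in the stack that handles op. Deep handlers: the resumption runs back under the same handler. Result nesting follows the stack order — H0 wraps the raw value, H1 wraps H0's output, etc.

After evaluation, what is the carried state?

Evaluation trace:
get @ H1 ⇒ 9
get @ H1 ⇒ 9
H0 returns [567]
H1 returns ([567], 9)
= ([567], 9)

Answer: 9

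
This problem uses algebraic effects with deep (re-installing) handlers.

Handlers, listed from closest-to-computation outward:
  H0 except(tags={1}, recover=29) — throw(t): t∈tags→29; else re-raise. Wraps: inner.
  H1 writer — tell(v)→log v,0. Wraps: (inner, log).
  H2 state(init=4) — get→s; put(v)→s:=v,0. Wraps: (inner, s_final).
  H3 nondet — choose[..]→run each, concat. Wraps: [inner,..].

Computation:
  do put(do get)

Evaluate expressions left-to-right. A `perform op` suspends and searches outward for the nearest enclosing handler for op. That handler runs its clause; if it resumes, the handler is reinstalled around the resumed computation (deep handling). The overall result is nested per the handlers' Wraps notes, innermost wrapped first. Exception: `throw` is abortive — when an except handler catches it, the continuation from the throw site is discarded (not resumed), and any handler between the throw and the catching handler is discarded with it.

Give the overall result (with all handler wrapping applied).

Answer: [((0, ()), 4)]

Step-by-step:
get @ H2 ⇒ 4
put(4) @ H2 ⇒ s:=4
H0 returns 0
H1 returns (0, ())
H2 returns ((0, ()), 4)
H3 returns [((0, ()), 4)]
= [((0, ()), 4)]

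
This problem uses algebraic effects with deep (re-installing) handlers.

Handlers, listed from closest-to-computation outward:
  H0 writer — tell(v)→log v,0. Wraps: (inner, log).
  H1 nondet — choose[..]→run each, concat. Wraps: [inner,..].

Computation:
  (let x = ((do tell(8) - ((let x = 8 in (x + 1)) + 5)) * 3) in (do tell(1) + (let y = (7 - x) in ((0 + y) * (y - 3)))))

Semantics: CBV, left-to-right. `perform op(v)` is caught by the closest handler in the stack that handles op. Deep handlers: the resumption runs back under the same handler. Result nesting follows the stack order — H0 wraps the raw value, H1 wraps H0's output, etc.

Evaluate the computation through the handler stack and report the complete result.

Evaluation trace:
tell(8) @ H0 ⇒ log+=8
tell(1) @ H0 ⇒ log+=1
H0 returns (2254, (8, 1))
H1 returns [(2254, (8, 1))]
= [(2254, (8, 1))]

Answer: [(2254, (8, 1))]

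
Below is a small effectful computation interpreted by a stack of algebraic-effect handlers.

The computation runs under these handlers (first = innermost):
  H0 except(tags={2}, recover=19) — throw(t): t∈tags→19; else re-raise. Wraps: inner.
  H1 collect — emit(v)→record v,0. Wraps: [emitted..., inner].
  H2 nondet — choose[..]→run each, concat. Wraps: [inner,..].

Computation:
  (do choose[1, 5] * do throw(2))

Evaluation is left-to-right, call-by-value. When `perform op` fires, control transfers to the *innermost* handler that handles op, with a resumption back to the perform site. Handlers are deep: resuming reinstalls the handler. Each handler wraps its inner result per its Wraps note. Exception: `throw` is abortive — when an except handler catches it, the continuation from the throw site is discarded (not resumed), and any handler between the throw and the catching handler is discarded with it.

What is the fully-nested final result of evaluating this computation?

Evaluation trace:
choose[1, 5] @ H2
  branch[0] choose=1:
    throw(2) @ H0 caught ⇒ 19
    H1 returns [19]
    H2 returns [[19]]
  branch[1] choose=5:
    throw(2) @ H0 caught ⇒ 19
    H1 returns [19]
    H2 returns [[19]]
= [[19], [19]]

Answer: [[19], [19]]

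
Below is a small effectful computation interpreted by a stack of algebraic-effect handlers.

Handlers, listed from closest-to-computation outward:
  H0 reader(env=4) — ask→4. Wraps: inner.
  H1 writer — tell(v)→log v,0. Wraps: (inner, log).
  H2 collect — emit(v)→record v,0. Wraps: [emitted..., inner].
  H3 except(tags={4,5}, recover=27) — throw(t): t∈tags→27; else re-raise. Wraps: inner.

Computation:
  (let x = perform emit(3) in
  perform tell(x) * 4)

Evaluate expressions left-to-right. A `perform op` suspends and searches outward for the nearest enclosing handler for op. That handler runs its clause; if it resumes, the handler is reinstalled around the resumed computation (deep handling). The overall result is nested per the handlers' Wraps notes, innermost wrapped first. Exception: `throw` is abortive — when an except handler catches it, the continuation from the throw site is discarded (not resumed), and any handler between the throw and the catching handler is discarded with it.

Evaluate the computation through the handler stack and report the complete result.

Answer: [3, (0, (0))]

Step-by-step:
emit(3) @ H2 ⇒ out+=3
tell(0) @ H1 ⇒ log+=0
H0 returns 0
H1 returns (0, (0))
H2 returns [3, (0, (0))]
H3 returns [3, (0, (0))]
= [3, (0, (0))]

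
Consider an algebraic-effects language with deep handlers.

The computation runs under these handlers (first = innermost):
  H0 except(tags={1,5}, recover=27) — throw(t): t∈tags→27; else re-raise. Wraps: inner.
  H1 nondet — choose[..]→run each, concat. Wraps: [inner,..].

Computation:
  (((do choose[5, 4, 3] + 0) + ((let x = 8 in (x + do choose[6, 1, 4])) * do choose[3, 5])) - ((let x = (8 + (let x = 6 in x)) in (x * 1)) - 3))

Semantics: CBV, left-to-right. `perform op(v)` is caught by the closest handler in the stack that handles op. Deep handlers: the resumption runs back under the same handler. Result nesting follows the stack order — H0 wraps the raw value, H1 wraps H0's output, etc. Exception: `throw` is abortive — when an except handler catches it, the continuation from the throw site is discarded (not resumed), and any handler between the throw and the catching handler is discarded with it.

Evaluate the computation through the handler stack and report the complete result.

Answer: [36, 64, 21, 39, 30, 54, 35, 63, 20, 38, 29, 53, 34, 62, 19, 37, 28, 52]

Evaluation trace:
choose[5, 4, 3] @ H1
  branch[0] choose=5:
    choose[6, 1, 4] @ H1
      branch[0] choose=6:
        choose[3, 5] @ H1
          branch[0] choose=3:
            H0 returns 36
            H1 returns [36]
          branch[1] choose=5:
            H0 returns 64
            H1 returns [64]
      branch[1] choose=1:
        choose[3, 5] @ H1
          branch[0] choose=3:
            H0 returns 21
            H1 returns [21]
          branch[1] choose=5:
            H0 returns 39
            H1 returns [39]
      branch[2] choose=4:
        choose[3, 5] @ H1
          branch[0] choose=3:
            H0 returns 30
            H1 returns [30]
          branch[1] choose=5:
            H0 returns 54
            H1 returns [54]
  branch[1] choose=4:
    choose[6, 1, 4] @ H1
      branch[0] choose=6:
        choose[3, 5] @ H1
          branch[0] choose=3:
            H0 returns 35
            H1 returns [35]
          branch[1] choose=5:
            H0 returns 63
            H1 returns [63]
      branch[1] choose=1:
        choose[3, 5] @ H1
          branch[0] choose=3:
            H0 returns 20
            H1 returns [20]
          branch[1] choose=5:
            H0 returns 38
            H1 returns [38]
      branch[2] choose=4:
        choose[3, 5] @ H1
          branch[0] choose=3:
            H0 returns 29
            H1 returns [29]
          branch[1] choose=5:
            H0 returns 53
            H1 returns [53]
  branch[2] choose=3:
    choose[6, 1, 4] @ H1
      branch[0] choose=6:
        choose[3, 5] @ H1
          branch[0] choose=3:
            H0 returns 34
            H1 returns [34]
          branch[1] choose=5:
            H0 returns 62
            H1 returns [62]
      branch[1] choose=1:
        choose[3, 5] @ H1
          branch[0] choose=3:
            H0 returns 19
            H1 returns [19]
          branch[1] choose=5:
            H0 returns 37
            H1 returns [37]
      branch[2] choose=4:
        choose[3, 5] @ H1
          branch[0] choose=3:
            H0 returns 28
            H1 returns [28]
          branch[1] choose=5:
            H0 returns 52
            H1 returns [52]
= [36, 64, 21, 39, 30, 54, 35, 63, 20, 38, 29, 53, 34, 62, 19, 37, 28, 52]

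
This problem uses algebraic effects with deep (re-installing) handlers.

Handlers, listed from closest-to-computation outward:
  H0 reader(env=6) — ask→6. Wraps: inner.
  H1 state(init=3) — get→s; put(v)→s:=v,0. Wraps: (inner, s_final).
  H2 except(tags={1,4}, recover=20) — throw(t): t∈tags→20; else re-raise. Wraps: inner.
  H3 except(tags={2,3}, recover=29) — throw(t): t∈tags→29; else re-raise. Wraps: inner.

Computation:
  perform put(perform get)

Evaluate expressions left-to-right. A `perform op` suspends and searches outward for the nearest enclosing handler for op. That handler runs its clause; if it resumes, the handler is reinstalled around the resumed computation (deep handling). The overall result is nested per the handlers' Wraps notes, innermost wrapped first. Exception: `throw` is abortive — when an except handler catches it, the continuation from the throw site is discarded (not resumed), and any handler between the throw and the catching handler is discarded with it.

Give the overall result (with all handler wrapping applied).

Step-by-step:
get @ H1 ⇒ 3
put(3) @ H1 ⇒ s:=3
H0 returns 0
H1 returns (0, 3)
H2 returns (0, 3)
H3 returns (0, 3)
= (0, 3)

Answer: (0, 3)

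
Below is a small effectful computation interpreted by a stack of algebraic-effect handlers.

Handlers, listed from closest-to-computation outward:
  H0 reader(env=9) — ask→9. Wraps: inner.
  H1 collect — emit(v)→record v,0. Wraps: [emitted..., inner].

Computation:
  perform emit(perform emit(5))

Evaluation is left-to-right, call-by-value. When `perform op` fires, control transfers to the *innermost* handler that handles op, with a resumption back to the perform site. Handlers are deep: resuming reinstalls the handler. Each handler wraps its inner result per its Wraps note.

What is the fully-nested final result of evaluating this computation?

Working:
emit(5) @ H1 ⇒ out+=5
emit(0) @ H1 ⇒ out+=0
H0 returns 0
H1 returns [5, 0, 0]
= [5, 0, 0]

Answer: [5, 0, 0]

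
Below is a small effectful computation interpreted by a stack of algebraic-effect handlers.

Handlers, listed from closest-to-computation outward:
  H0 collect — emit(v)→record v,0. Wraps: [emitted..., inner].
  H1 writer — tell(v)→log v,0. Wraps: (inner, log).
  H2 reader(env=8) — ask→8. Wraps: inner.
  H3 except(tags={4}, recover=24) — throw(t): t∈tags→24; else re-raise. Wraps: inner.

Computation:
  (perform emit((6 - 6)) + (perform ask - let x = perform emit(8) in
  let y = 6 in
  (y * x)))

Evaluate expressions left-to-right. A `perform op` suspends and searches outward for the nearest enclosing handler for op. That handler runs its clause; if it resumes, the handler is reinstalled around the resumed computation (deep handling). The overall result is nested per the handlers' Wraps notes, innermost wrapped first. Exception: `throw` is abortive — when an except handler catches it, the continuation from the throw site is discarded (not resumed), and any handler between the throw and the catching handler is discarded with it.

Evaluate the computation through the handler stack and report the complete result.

Evaluation trace:
emit(0) @ H0 ⇒ out+=0
ask @ H2 ⇒ 8
emit(8) @ H0 ⇒ out+=8
H0 returns [0, 8, 8]
H1 returns ([0, 8, 8], ())
H2 returns ([0, 8, 8], ())
H3 returns ([0, 8, 8], ())
= ([0, 8, 8], ())

Answer: ([0, 8, 8], ())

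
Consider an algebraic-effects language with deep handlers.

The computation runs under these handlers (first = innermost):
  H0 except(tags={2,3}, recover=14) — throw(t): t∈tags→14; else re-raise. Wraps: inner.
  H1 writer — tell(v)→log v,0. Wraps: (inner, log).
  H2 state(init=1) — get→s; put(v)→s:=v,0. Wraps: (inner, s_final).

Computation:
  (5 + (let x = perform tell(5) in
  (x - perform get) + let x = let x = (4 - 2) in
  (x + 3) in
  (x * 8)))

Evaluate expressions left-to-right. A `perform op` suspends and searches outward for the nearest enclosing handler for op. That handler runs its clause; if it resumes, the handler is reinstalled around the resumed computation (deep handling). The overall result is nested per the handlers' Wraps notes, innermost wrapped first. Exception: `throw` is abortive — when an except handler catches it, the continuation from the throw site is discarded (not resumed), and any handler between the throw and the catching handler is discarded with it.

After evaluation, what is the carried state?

Step-by-step:
tell(5) @ H1 ⇒ log+=5
get @ H2 ⇒ 1
H0 returns 44
H1 returns (44, (5))
H2 returns ((44, (5)), 1)
= ((44, (5)), 1)

Answer: 1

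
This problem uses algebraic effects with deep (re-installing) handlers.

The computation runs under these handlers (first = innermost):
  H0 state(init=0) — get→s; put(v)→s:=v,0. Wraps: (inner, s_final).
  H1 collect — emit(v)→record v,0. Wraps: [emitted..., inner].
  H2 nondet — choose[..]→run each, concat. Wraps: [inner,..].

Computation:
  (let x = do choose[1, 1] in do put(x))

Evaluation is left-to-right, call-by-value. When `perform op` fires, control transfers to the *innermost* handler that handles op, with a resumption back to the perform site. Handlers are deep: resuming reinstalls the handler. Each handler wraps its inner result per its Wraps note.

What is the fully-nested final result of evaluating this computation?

Evaluation trace:
choose[1, 1] @ H2
  branch[0] choose=1:
    put(1) @ H0 ⇒ s:=1
    H0 returns (0, 1)
    H1 returns [(0, 1)]
    H2 returns [[(0, 1)]]
  branch[1] choose=1:
    put(1) @ H0 ⇒ s:=1
    H0 returns (0, 1)
    H1 returns [(0, 1)]
    H2 returns [[(0, 1)]]
= [[(0, 1)], [(0, 1)]]

Answer: [[(0, 1)], [(0, 1)]]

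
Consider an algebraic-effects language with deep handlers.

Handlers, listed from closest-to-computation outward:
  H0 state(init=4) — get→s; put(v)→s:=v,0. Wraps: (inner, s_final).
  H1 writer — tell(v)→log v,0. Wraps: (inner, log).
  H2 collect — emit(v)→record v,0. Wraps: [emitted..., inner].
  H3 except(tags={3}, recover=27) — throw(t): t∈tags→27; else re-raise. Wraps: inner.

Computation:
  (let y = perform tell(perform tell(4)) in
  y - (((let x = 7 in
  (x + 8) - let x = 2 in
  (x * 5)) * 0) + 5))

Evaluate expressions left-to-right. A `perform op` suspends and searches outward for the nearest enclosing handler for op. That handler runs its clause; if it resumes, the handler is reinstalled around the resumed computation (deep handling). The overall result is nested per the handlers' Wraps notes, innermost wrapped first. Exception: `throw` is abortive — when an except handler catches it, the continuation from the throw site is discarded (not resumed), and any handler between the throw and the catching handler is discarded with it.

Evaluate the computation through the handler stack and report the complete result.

Answer: [((-5, 4), (4, 0))]

Working:
tell(4) @ H1 ⇒ log+=4
tell(0) @ H1 ⇒ log+=0
H0 returns (-5, 4)
H1 returns ((-5, 4), (4, 0))
H2 returns [((-5, 4), (4, 0))]
H3 returns [((-5, 4), (4, 0))]
= [((-5, 4), (4, 0))]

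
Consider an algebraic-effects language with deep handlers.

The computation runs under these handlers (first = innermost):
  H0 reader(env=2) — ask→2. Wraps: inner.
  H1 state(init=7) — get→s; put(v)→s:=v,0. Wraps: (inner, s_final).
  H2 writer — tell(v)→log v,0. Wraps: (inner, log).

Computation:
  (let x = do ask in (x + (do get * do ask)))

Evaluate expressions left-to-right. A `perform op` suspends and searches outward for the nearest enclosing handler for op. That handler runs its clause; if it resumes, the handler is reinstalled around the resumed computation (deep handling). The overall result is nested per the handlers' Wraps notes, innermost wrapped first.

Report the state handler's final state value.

Evaluation trace:
ask @ H0 ⇒ 2
get @ H1 ⇒ 7
ask @ H0 ⇒ 2
H0 returns 16
H1 returns (16, 7)
H2 returns ((16, 7), ())
= ((16, 7), ())

Answer: 7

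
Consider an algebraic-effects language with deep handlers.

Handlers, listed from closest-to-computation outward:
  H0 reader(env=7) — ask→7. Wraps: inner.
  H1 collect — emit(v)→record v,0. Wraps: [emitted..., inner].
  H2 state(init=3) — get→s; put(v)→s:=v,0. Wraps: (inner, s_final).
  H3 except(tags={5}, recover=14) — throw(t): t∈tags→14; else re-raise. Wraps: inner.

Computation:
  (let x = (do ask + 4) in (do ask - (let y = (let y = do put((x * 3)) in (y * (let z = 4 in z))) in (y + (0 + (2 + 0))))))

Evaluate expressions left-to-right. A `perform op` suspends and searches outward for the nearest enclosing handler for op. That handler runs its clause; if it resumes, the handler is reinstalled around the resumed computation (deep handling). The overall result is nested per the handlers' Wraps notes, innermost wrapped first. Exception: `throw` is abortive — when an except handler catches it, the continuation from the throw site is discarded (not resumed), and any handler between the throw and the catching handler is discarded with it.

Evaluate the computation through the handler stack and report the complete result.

Answer: ([5], 33)

Step-by-step:
ask @ H0 ⇒ 7
ask @ H0 ⇒ 7
put(33) @ H2 ⇒ s:=33
H0 returns 5
H1 returns [5]
H2 returns ([5], 33)
H3 returns ([5], 33)
= ([5], 33)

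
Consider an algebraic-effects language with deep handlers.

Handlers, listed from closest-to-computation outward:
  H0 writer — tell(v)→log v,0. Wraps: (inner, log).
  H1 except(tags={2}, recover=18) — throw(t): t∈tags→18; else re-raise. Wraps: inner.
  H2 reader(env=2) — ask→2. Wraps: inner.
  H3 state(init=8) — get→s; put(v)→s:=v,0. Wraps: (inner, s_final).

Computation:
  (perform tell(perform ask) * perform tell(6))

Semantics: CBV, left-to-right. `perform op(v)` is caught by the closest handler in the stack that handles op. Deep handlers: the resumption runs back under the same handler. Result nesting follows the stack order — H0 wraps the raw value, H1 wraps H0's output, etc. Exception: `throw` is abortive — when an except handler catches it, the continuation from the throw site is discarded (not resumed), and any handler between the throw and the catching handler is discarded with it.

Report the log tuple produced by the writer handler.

Answer: (2, 6)

Evaluation trace:
ask @ H2 ⇒ 2
tell(2) @ H0 ⇒ log+=2
tell(6) @ H0 ⇒ log+=6
H0 returns (0, (2, 6))
H1 returns (0, (2, 6))
H2 returns (0, (2, 6))
H3 returns ((0, (2, 6)), 8)
= ((0, (2, 6)), 8)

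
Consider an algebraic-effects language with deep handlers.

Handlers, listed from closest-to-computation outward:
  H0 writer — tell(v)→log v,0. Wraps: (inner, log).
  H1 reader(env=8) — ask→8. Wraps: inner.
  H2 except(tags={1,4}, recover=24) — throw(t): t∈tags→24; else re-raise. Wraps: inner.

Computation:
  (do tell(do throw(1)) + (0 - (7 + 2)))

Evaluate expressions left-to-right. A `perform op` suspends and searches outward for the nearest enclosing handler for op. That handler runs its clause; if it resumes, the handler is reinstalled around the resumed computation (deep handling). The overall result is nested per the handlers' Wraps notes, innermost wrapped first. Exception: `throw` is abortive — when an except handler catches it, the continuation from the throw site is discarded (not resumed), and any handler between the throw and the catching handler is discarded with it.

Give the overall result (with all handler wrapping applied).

Step-by-step:
throw(1) @ H2 caught ⇒ 24
= 24

Answer: 24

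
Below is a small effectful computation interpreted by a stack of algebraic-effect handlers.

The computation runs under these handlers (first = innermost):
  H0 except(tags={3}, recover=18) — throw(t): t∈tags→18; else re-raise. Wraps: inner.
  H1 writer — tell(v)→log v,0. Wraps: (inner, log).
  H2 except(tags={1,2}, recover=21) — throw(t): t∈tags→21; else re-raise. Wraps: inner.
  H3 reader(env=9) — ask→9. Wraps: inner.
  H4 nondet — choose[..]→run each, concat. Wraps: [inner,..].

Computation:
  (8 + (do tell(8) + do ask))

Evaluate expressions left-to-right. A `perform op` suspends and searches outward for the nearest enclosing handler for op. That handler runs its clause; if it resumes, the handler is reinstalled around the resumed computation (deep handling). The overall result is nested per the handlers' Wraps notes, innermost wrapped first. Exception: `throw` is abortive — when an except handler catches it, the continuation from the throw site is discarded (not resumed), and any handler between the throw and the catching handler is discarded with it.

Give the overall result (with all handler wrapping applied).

Step-by-step:
tell(8) @ H1 ⇒ log+=8
ask @ H3 ⇒ 9
H0 returns 17
H1 returns (17, (8))
H2 returns (17, (8))
H3 returns (17, (8))
H4 returns [(17, (8))]
= [(17, (8))]

Answer: [(17, (8))]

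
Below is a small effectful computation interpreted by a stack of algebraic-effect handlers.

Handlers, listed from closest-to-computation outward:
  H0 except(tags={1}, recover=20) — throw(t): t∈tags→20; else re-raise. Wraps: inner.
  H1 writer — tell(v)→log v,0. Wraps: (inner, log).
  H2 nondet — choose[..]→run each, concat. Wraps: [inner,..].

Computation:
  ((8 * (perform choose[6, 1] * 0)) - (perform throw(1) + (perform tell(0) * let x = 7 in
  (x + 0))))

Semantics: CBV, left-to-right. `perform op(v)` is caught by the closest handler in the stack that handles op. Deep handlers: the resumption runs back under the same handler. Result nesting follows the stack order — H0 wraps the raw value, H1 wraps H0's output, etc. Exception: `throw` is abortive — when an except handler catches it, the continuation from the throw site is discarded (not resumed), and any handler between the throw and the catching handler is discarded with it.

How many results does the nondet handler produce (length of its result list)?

Evaluation trace:
choose[6, 1] @ H2
  branch[0] choose=6:
    throw(1) @ H0 caught ⇒ 20
    H1 returns (20, ())
    H2 returns [(20, ())]
  branch[1] choose=1:
    throw(1) @ H0 caught ⇒ 20
    H1 returns (20, ())
    H2 returns [(20, ())]
= [(20, ()), (20, ())]

Answer: 2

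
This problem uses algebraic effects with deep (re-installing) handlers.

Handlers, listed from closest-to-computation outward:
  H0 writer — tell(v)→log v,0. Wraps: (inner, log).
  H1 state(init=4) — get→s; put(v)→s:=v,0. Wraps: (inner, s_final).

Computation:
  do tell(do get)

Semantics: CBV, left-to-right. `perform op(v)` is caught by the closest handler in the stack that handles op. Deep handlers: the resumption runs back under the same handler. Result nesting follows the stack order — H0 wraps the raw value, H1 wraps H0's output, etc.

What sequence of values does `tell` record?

Answer: (4)

Working:
get @ H1 ⇒ 4
tell(4) @ H0 ⇒ log+=4
H0 returns (0, (4))
H1 returns ((0, (4)), 4)
= ((0, (4)), 4)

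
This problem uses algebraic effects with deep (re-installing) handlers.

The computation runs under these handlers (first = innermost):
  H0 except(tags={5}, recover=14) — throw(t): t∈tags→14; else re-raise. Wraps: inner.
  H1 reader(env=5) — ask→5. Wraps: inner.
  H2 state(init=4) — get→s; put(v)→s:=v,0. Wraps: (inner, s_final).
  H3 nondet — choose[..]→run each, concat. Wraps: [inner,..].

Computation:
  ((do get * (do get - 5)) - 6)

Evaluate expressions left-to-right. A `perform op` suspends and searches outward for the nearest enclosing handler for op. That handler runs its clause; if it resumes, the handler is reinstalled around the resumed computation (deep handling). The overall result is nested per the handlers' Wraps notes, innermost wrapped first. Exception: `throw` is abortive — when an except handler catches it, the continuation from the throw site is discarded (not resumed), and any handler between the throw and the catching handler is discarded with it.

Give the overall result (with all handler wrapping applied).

Answer: [(-10, 4)]

Step-by-step:
get @ H2 ⇒ 4
get @ H2 ⇒ 4
H0 returns -10
H1 returns -10
H2 returns (-10, 4)
H3 returns [(-10, 4)]
= [(-10, 4)]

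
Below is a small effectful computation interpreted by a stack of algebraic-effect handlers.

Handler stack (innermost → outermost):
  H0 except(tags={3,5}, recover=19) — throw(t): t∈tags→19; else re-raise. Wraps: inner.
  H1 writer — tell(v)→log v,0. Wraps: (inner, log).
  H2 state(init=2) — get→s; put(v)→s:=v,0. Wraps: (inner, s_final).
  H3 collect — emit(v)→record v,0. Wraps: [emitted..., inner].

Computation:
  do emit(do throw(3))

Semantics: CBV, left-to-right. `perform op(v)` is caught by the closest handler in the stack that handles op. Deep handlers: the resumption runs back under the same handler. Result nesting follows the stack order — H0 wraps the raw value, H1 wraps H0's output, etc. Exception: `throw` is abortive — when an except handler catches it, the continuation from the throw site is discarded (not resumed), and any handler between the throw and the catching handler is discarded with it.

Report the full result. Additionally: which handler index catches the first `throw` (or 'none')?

Step-by-step:
throw(3) @ H0 caught ⇒ 19
H1 returns (19, ())
H2 returns ((19, ()), 2)
H3 returns [((19, ()), 2)]
= [((19, ()), 2)]

Answer: [((19, ()), 2)] ; first throw caught by: H0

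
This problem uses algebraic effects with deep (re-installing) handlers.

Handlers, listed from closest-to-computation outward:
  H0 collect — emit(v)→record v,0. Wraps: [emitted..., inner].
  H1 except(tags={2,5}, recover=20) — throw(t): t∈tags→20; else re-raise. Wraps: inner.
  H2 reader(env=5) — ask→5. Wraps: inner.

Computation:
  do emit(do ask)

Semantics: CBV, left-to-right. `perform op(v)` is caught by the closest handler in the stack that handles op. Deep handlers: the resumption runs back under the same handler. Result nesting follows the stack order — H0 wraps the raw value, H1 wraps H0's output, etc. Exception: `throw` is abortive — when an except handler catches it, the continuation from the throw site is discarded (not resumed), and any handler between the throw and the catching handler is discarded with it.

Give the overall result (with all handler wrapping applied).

Evaluation trace:
ask @ H2 ⇒ 5
emit(5) @ H0 ⇒ out+=5
H0 returns [5, 0]
H1 returns [5, 0]
H2 returns [5, 0]
= [5, 0]

Answer: [5, 0]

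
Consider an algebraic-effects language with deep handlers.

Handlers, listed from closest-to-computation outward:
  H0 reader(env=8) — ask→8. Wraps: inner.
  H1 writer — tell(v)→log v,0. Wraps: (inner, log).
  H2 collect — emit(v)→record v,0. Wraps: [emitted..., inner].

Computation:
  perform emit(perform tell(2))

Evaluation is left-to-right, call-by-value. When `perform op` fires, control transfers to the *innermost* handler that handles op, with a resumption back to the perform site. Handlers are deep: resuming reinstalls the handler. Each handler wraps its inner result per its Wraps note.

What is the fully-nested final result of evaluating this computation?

Step-by-step:
tell(2) @ H1 ⇒ log+=2
emit(0) @ H2 ⇒ out+=0
H0 returns 0
H1 returns (0, (2))
H2 returns [0, (0, (2))]
= [0, (0, (2))]

Answer: [0, (0, (2))]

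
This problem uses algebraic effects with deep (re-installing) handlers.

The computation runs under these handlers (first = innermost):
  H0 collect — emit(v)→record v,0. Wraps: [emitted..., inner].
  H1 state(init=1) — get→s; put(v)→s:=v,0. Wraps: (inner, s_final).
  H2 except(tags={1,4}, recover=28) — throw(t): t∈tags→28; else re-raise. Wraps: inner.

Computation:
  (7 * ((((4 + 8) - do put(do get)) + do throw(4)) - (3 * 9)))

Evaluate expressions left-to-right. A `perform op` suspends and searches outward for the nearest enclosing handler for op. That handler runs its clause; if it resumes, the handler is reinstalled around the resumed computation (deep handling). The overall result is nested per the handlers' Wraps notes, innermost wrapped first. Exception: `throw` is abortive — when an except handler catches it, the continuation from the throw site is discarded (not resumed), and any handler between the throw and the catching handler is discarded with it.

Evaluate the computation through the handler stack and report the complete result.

Answer: 28

Evaluation trace:
get @ H1 ⇒ 1
put(1) @ H1 ⇒ s:=1
throw(4) @ H2 caught ⇒ 28
= 28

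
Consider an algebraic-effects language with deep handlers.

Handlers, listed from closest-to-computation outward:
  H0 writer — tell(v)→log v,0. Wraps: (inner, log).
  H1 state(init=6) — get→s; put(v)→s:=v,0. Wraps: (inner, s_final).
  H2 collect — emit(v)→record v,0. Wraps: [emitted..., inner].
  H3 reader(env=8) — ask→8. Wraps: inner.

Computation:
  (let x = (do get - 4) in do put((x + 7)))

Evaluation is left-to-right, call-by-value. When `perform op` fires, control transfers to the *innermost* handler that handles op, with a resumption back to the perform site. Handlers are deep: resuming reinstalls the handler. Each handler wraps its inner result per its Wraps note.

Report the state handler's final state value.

Answer: 9

Working:
get @ H1 ⇒ 6
put(9) @ H1 ⇒ s:=9
H0 returns (0, ())
H1 returns ((0, ()), 9)
H2 returns [((0, ()), 9)]
H3 returns [((0, ()), 9)]
= [((0, ()), 9)]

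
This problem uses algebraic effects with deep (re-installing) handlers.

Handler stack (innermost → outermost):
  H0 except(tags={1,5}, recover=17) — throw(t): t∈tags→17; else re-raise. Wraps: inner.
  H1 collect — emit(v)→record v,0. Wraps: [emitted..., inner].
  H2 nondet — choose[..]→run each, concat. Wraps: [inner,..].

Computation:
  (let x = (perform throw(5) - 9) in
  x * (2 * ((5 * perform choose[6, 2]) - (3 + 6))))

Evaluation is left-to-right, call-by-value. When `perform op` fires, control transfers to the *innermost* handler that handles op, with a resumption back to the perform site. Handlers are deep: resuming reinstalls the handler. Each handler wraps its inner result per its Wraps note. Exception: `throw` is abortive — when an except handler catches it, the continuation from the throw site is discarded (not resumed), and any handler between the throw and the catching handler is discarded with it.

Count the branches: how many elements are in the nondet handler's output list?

Working:
throw(5) @ H0 caught ⇒ 17
H1 returns [17]
H2 returns [[17]]
= [[17]]

Answer: 1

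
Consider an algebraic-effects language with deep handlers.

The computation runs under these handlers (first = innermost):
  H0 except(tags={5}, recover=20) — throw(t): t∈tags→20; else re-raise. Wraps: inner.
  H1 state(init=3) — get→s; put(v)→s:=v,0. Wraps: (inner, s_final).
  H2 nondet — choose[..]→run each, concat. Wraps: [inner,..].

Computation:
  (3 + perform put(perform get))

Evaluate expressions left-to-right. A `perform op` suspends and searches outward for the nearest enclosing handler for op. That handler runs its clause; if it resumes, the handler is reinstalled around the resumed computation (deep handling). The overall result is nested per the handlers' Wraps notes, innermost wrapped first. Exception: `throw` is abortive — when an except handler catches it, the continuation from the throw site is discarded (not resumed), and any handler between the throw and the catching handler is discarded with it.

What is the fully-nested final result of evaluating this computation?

Working:
get @ H1 ⇒ 3
put(3) @ H1 ⇒ s:=3
H0 returns 3
H1 returns (3, 3)
H2 returns [(3, 3)]
= [(3, 3)]

Answer: [(3, 3)]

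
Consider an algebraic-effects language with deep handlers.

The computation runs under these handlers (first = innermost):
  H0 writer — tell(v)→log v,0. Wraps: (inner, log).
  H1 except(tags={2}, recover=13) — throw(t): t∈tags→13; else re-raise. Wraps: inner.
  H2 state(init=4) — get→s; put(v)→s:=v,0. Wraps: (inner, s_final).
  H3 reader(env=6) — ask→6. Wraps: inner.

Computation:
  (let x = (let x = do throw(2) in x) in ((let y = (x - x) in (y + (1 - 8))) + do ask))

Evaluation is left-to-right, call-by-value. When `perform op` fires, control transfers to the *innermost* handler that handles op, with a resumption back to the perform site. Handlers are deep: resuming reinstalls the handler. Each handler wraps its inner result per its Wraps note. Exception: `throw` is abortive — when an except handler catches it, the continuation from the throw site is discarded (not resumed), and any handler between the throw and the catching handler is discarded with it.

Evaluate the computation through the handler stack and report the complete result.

Step-by-step:
throw(2) @ H1 caught ⇒ 13
H2 returns (13, 4)
H3 returns (13, 4)
= (13, 4)

Answer: (13, 4)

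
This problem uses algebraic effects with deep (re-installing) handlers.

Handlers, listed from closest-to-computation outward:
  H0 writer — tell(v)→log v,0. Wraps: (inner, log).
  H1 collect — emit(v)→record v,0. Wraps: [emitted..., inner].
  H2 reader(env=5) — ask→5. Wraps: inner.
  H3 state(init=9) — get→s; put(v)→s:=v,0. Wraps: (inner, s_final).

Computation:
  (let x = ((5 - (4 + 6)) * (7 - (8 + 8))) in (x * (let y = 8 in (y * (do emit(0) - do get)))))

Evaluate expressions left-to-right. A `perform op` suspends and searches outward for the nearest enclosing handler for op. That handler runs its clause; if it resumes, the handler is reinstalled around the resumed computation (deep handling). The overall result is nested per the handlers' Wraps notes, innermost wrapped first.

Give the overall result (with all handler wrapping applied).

Answer: ([0, (-3240, ())], 9)

Working:
emit(0) @ H1 ⇒ out+=0
get @ H3 ⇒ 9
H0 returns (-3240, ())
H1 returns [0, (-3240, ())]
H2 returns [0, (-3240, ())]
H3 returns ([0, (-3240, ())], 9)
= ([0, (-3240, ())], 9)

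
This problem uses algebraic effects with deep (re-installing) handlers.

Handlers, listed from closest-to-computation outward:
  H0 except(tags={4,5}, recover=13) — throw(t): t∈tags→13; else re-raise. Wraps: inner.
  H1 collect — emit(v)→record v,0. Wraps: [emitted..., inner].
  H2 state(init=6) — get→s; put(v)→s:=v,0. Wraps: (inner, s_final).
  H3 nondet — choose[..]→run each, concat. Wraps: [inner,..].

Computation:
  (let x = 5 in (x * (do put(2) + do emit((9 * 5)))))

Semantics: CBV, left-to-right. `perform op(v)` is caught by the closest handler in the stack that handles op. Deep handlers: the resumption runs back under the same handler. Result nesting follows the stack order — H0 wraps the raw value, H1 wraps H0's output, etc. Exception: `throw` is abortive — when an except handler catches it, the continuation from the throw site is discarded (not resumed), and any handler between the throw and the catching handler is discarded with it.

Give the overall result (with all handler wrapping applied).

Working:
put(2) @ H2 ⇒ s:=2
emit(45) @ H1 ⇒ out+=45
H0 returns 0
H1 returns [45, 0]
H2 returns ([45, 0], 2)
H3 returns [([45, 0], 2)]
= [([45, 0], 2)]

Answer: [([45, 0], 2)]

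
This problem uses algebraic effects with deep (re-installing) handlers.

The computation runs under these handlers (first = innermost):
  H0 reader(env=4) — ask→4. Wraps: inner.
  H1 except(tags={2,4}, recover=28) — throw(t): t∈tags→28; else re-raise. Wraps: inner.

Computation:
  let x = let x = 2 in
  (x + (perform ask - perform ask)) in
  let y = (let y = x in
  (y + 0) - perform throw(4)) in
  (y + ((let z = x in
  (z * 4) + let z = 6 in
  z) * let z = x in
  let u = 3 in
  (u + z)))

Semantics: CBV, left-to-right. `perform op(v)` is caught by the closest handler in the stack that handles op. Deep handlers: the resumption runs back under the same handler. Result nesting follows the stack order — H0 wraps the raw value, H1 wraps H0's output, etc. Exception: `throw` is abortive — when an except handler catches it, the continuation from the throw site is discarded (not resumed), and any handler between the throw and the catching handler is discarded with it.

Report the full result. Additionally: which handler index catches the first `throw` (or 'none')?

Evaluation trace:
ask @ H0 ⇒ 4
ask @ H0 ⇒ 4
throw(4) @ H1 caught ⇒ 28
= 28

Answer: 28 ; first throw caught by: H1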